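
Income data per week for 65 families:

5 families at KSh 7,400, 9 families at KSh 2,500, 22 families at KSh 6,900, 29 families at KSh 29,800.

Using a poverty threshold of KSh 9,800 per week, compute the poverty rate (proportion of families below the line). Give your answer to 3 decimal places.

0.554

36 of the 65 families have income below KSh 9,800.
H = 36/65 = 0.554.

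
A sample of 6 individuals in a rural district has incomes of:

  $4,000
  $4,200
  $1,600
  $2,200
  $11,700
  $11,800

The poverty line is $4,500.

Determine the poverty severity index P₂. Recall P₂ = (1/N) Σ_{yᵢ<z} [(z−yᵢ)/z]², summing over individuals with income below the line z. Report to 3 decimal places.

Below the line: $1,600, $2,200, $4,000, $4,200 (q = 4 of N = 6).
Shortfall ratios: (4500−1600)/4500 = 0.6444; (4500−2200)/4500 = 0.5111; (4500−4000)/4500 = 0.1111; (4500−4200)/4500 = 0.0667.
Squared: 0.4153; 0.2612; 0.0123; 0.0044.
Sum = 0.693333; P₂ = 0.693333 / 6 = 0.116.

0.116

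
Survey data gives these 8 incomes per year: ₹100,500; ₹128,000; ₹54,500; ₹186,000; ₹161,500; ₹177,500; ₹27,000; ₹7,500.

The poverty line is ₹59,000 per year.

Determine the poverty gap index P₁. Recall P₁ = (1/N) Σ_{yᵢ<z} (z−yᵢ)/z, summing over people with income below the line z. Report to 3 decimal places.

Below the line: ₹7,500, ₹27,000, ₹54,500 (q = 3 of N = 8).
Shortfall ratios: (59000−7500)/59000 = 0.8729; (59000−27000)/59000 = 0.5424; (59000−54500)/59000 = 0.0763.
Sum of shortfalls = 1.491525; P₁ averages over all N: 1.491525 / 8 = 0.186.

0.186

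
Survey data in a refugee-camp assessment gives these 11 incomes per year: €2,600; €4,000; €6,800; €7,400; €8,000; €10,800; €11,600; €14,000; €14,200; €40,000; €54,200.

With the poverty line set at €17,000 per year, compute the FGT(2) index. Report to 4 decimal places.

0.2321

Incomes under z: €2,600, €4,000, €6,800, €7,400, €8,000, €10,800, €11,600, €14,000, €14,200 (q = 9 of N = 11).
Gap ratios (z−y)/z: (17000−2600)/17000 = 0.8471; (17000−4000)/17000 = 0.7647; (17000−6800)/17000 = 0.6000; (17000−7400)/17000 = 0.5647; (17000−8000)/17000 = 0.5294; (17000−10800)/17000 = 0.3647; (17000−11600)/17000 = 0.3176; (17000−14000)/17000 = 0.1765; (17000−14200)/17000 = 0.1647.
Squared: 0.7175; 0.5848; 0.3600; 0.3189; 0.2803; 0.1330; 0.1009; 0.0311; 0.0271.
Sum = 2.553633; P₂ = 2.553633 / 11 = 0.2321.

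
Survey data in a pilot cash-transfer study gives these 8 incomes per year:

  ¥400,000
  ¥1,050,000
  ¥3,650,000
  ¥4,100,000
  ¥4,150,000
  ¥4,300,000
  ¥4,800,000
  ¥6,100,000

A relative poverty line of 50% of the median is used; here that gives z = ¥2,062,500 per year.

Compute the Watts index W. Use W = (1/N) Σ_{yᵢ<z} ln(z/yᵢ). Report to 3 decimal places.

Incomes under z: ¥400,000, ¥1,050,000 (q = 2 of N = 8).
Log gaps: ln(2062500/400000) = 1.6402; ln(2062500/1050000) = 0.6751.
W = 2.315338 / 8 = 0.289.

0.289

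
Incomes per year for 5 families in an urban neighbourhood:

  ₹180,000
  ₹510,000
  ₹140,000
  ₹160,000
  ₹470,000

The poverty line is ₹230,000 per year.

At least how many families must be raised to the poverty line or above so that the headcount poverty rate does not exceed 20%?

2

3 of the 5 families are poor, so H = 3/5 = 0.600.
A headcount ratio of at most 20% allows at most ⌊0.20 × 5⌋ = 1 poor families.
So at least 3 − 1 = 2 must be lifted.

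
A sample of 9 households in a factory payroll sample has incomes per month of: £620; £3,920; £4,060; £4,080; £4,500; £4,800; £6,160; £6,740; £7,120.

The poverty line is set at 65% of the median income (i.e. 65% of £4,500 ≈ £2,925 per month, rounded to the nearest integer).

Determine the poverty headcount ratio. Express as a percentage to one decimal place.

1 of the 9 households have income below £2,925.
H = 1/9 = 11.1%.

11.1%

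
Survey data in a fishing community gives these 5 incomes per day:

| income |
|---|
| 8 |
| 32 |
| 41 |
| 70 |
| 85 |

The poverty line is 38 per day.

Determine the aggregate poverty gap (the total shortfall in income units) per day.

Poor units: 8, 32 (q = 2 of N = 5).
Individual gaps: 38−8 = 30; 38−32 = 6.
Aggregate gap = 36.

36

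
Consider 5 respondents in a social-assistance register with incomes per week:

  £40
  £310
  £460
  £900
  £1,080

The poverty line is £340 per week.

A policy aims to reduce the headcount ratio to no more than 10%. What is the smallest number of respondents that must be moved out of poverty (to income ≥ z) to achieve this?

2

2 of the 5 respondents are poor, so H = 2/5 = 0.400.
A headcount ratio of at most 10% allows at most ⌊0.10 × 5⌋ = 0 poor respondents.
So at least 2 − 0 = 2 must be lifted.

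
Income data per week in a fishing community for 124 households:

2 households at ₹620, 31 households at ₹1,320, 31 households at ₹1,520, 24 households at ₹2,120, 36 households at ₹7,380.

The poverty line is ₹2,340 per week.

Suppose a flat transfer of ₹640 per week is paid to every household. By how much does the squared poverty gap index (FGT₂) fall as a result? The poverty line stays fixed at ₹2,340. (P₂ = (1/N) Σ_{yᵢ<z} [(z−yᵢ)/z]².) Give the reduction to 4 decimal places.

0.0771

Before: below the line — 2×₹620, 31×₹1,320, 31×₹1,520, 24×₹2,120; squared poverty gap index (FGT₂) = 0.088627.
After the ₹640 transfer: below the line — 2×₹1,260, 31×₹1,960, 31×₹2,160; squared poverty gap index (FGT₂) = 0.011508.
Reduction = 0.088627 − 0.011508 = 0.0771.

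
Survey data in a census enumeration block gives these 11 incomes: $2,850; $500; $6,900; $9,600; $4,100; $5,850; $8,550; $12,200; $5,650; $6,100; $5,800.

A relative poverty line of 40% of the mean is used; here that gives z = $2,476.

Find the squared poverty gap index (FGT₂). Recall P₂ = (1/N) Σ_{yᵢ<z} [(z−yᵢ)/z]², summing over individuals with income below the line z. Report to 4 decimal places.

0.0579

Below the line: $500 (q = 1 of N = 11).
Shortfall ratios: (2476−500)/2476 = 0.7981.
Squared: 0.6369.
Sum = 0.636902; P₂ = 0.636902 / 11 = 0.0579.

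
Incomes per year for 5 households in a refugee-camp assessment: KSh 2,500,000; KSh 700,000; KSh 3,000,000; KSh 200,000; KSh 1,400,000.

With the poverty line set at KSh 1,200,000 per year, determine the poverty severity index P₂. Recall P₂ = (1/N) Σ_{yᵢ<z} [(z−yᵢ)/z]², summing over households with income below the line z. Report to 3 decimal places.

Poor units: KSh 200,000, KSh 700,000 (q = 2 of N = 5).
Relative gaps: (1200000−200000)/1200000 = 0.8333; (1200000−700000)/1200000 = 0.4167.
Squared: 0.6944; 0.1736.
Sum = 0.868056; P₂ = 0.868056 / 5 = 0.174.

0.174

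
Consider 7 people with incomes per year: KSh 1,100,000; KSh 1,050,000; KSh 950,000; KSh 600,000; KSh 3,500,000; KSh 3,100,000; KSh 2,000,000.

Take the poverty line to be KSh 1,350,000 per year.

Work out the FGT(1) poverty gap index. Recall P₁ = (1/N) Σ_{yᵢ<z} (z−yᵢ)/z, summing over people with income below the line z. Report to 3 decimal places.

0.180

Below z: KSh 600,000, KSh 950,000, KSh 1,050,000, KSh 1,100,000 (q = 4 of N = 7).
Shortfall ratios: (1350000−600000)/1350000 = 0.5556; (1350000−950000)/1350000 = 0.2963; (1350000−1050000)/1350000 = 0.2222; (1350000−1100000)/1350000 = 0.1852.
Sum of shortfalls = 1.259259; P₁ averages over all N: 1.259259 / 7 = 0.180.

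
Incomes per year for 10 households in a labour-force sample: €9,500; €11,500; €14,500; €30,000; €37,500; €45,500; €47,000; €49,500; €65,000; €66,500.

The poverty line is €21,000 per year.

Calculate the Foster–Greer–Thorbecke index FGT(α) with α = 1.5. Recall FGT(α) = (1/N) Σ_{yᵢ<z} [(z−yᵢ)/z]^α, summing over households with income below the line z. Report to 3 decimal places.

0.088

Poor units: €9,500, €11,500, €14,500 (q = 3 of N = 10).
Shortfall ratios: (21000−9500)/21000 = 0.5476; (21000−11500)/21000 = 0.4524; (21000−14500)/21000 = 0.3095.
Raised to α = 1.5: 0.40525; 0.30427; 0.17220.
Sum = 0.881716; FGT(1.5) = 0.881716 / 10 = 0.088.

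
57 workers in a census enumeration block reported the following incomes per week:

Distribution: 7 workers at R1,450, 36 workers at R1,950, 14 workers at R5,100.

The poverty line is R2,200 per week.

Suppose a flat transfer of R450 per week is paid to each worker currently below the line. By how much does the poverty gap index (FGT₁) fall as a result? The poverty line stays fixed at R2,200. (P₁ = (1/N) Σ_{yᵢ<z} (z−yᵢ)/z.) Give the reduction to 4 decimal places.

0.0969

Before: below the line — 7×R1,450, 36×R1,950; poverty gap index (FGT₁) = 0.113636.
After the R450 transfer: below the line — 7×R1,900; poverty gap index (FGT₁) = 0.016746.
Reduction = 0.113636 − 0.016746 = 0.0969.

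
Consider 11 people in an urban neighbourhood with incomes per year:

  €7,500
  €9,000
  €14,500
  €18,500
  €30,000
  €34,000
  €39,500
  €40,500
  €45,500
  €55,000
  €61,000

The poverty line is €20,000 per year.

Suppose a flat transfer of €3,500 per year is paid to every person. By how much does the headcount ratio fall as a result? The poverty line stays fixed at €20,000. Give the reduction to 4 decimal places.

Before: below the line — €7,500, €9,000, €14,500, €18,500; headcount ratio = 0.363636.
After the €3,500 transfer: below the line — €11,000, €12,500, €18,000; headcount ratio = 0.272727.
Reduction = 0.363636 − 0.272727 = 0.0909.

0.0909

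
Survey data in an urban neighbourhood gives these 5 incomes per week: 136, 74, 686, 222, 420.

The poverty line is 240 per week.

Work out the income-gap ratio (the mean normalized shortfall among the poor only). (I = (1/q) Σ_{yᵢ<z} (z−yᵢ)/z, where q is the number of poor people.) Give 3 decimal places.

0.400

Poor units: 74, 136, 222 (q = 3 of N = 5).
Relative gaps: 0.6917, 0.4333, 0.0750; sum = 1.200000.
The income-gap ratio divides by q (the poor only): 1.200000 / 3 = 0.400.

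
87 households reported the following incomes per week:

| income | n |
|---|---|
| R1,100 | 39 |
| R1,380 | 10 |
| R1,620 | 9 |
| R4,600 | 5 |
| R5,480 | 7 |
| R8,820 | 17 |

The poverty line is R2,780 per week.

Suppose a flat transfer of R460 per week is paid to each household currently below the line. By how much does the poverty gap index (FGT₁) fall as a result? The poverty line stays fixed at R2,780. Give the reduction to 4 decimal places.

Before: below the line — 39×R1,100, 10×R1,380, 9×R1,620; poverty gap index (FGT₁) = 0.371951.
After the R460 transfer: below the line — 39×R1,560, 10×R1,840, 9×R2,080; poverty gap index (FGT₁) = 0.261639.
Reduction = 0.371951 − 0.261639 = 0.1103.

0.1103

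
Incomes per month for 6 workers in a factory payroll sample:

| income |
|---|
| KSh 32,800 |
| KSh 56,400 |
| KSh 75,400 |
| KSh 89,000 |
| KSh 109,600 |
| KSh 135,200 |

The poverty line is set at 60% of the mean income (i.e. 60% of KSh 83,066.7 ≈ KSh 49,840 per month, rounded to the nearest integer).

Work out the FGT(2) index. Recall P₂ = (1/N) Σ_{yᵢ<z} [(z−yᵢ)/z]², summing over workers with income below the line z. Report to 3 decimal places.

0.019

Below the line: KSh 32,800 (q = 1 of N = 6).
Normalized shortfalls: (49840−32800)/49840 = 0.3419.
Squared: 0.1169.
Sum = 0.116892; P₂ = 0.116892 / 6 = 0.019.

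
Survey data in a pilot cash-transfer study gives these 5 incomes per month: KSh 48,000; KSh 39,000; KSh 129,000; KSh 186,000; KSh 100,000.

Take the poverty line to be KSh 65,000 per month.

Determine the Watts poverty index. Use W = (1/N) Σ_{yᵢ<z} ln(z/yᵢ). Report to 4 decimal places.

Poor units: KSh 39,000, KSh 48,000 (q = 2 of N = 5).
ln(z/y) terms: ln(65000/39000) = 0.5108; ln(65000/48000) = 0.3032.
W = 0.814012 / 5 = 0.1628.

0.1628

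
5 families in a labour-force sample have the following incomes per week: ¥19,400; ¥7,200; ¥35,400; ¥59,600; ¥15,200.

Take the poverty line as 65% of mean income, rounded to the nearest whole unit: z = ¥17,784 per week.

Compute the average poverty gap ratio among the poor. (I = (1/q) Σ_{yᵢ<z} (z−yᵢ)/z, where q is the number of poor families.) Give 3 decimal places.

Below the line: ¥7,200, ¥15,200 (q = 2 of N = 5).
Relative gaps: 0.5951, 0.1453; sum = 0.740441.
The income-gap ratio divides by q (the poor only): 0.740441 / 2 = 0.370.

0.370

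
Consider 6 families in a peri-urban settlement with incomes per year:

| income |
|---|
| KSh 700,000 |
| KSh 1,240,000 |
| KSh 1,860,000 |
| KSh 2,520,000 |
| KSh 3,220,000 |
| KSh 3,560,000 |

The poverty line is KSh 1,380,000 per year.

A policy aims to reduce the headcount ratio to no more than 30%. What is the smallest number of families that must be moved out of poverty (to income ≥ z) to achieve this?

1

2 of the 6 families are poor, so H = 2/6 = 0.333.
A headcount ratio of at most 30% allows at most ⌊0.30 × 6⌋ = 1 poor families.
So at least 2 − 1 = 1 must be lifted.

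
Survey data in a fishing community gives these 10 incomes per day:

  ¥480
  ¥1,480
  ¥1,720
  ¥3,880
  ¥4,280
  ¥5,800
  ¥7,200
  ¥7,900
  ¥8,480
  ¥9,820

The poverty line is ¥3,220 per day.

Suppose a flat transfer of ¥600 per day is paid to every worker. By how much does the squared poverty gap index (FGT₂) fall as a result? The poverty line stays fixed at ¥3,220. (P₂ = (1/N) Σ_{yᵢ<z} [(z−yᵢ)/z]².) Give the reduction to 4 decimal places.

0.0588

Before: below the line — ¥480, ¥1,480, ¥1,720; squared poverty gap index (FGT₂) = 0.123309.
After the ¥600 transfer: below the line — ¥1,080, ¥2,080, ¥2,320; squared poverty gap index (FGT₂) = 0.064515.
Reduction = 0.123309 − 0.064515 = 0.0588.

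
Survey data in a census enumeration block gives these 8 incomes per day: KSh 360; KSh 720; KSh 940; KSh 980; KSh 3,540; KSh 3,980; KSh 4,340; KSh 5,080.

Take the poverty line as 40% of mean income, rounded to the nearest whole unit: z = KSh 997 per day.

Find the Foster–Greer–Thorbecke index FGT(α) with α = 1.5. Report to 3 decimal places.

0.084

Below the line: KSh 360, KSh 720, KSh 940, KSh 980 (q = 4 of N = 8).
Normalized shortfalls: (997−360)/997 = 0.6389; (997−720)/997 = 0.2778; (997−940)/997 = 0.0572; (997−980)/997 = 0.0171.
Raised to α = 1.5: 0.51070; 0.14645; 0.01367; 0.00223.
Sum = 0.673043; FGT(1.5) = 0.673043 / 8 = 0.084.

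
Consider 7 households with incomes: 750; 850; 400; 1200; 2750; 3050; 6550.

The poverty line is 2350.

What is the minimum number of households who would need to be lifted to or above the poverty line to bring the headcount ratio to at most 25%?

3

4 of the 7 households are poor, so H = 4/7 = 0.571.
A headcount ratio of at most 25% allows at most ⌊0.25 × 7⌋ = 1 poor households.
So at least 4 − 1 = 3 must be lifted.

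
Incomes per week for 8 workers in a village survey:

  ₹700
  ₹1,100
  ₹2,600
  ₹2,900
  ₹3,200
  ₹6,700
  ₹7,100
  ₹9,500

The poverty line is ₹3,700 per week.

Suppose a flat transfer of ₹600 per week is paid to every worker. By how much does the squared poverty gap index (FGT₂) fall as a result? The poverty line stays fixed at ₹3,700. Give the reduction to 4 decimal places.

0.0713

Before: below the line — ₹700, ₹1,100, ₹2,600, ₹2,900, ₹3,200; squared poverty gap index (FGT₂) = 0.163075.
After the ₹600 transfer: below the line — ₹1,300, ₹1,700, ₹3,200, ₹3,500; squared poverty gap index (FGT₂) = 0.091764.
Reduction = 0.163075 − 0.091764 = 0.0713.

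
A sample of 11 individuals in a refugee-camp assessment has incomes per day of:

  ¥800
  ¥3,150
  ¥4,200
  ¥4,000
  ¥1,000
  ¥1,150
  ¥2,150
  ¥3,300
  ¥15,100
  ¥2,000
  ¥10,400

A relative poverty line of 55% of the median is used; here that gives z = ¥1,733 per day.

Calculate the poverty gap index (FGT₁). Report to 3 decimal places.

Incomes under z: ¥800, ¥1,000, ¥1,150 (q = 3 of N = 11).
Normalized shortfalls: (1733−800)/1733 = 0.5384; (1733−1000)/1733 = 0.4230; (1733−1150)/1733 = 0.3364.
Σ = 1.297750. Dividing by the full population N = 11 gives P₁ = 0.118.

0.118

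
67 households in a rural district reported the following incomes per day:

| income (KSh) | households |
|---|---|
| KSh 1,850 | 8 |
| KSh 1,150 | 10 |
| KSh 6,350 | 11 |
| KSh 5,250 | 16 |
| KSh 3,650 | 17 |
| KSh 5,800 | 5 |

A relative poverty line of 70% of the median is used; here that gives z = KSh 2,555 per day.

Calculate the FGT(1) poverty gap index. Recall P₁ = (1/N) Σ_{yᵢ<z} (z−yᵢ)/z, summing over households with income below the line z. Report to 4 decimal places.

0.1150

Below the line: 10×KSh 1,150, 8×KSh 1,850 (q = 18 of N = 67).
Relative gaps: (2555−1150)/2555 = 0.5499 (×10); (2555−1850)/2555 = 0.2759 (×8).
Σ = 7.706458. Dividing by the full population N = 67 gives P₁ = 0.1150.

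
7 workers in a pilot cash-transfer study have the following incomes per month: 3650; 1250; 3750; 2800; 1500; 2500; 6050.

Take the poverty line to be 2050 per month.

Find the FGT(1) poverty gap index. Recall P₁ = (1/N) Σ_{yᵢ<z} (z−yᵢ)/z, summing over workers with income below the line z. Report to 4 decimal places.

Below z: 1250, 1500 (q = 2 of N = 7).
Gap ratios (z−y)/z: (2050−1250)/2050 = 0.3902; (2050−1500)/2050 = 0.2683.
Sum of shortfalls = 0.658537; P₁ averages over all N: 0.658537 / 7 = 0.0941.

0.0941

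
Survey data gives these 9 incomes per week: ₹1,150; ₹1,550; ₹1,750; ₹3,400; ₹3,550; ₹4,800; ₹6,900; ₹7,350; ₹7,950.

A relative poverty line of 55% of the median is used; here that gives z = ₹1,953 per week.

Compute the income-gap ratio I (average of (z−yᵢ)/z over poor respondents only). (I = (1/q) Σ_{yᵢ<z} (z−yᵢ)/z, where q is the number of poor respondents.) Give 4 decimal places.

Incomes under z: ₹1,150, ₹1,550, ₹1,750 (q = 3 of N = 9).
Shortfall ratios (z−y)/z: 0.4112, 0.2063, 0.1039; sum = 0.721454.
The income-gap ratio divides by q (the poor only): 0.721454 / 3 = 0.2405.

0.2405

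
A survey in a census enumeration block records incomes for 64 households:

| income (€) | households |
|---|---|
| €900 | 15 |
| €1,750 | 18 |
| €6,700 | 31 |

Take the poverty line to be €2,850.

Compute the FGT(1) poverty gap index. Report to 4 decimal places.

0.2689

Below z: 15×€900, 18×€1,750 (q = 33 of N = 64).
Shortfall ratios: (2850−900)/2850 = 0.6842 (×15); (2850−1750)/2850 = 0.3860 (×18).
Σ = 17.210526. Dividing by the full population N = 64 gives P₁ = 0.2689.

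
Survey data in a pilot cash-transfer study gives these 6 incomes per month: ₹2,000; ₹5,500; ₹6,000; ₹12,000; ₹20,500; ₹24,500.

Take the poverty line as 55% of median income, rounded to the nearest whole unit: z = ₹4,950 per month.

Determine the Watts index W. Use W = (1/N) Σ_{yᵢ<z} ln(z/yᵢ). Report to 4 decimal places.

0.1510

Incomes under z: ₹2,000 (q = 1 of N = 6).
Log gaps: ln(4950/2000) = 0.9062.
W = 0.906240 / 6 = 0.1510.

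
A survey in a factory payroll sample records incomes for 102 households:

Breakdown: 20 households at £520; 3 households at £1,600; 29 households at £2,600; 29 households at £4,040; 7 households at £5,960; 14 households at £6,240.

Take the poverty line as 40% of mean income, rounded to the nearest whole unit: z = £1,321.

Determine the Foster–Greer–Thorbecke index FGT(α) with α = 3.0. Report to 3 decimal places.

Below z: 20×£520 (q = 20 of N = 102).
Normalized shortfalls: (1321−520)/1321 = 0.6064 (×20).
Raised to α = 3.0: 0.22294 (×20).
Sum = 4.458811; FGT(3.0) = 4.458811 / 102 = 0.044.

0.044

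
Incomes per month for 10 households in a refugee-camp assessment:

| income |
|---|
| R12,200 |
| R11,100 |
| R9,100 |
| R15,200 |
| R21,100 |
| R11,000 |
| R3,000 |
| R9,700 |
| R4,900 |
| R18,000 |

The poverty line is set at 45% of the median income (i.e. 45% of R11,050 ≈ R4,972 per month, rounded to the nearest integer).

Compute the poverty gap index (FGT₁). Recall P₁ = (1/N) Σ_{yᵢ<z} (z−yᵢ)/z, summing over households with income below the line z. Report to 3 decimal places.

Below z: R3,000, R4,900 (q = 2 of N = 10).
Shortfall ratios: (4972−3000)/4972 = 0.3966; (4972−4900)/4972 = 0.0145.
Sum of shortfalls = 0.411102; P₁ averages over all N: 0.411102 / 10 = 0.041.

0.041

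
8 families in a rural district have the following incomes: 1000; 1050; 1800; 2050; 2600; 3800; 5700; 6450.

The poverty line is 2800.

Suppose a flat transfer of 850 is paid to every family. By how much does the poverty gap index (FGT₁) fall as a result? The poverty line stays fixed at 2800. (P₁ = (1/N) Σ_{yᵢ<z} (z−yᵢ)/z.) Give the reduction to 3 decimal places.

Before: below the line — 1000, 1050, 1800, 2050, 2600; poverty gap index (FGT₁) = 0.24554.
After the 850 transfer: below the line — 1850, 1900, 2650; poverty gap index (FGT₁) = 0.08929.
Reduction = 0.24554 − 0.08929 = 0.156.

0.156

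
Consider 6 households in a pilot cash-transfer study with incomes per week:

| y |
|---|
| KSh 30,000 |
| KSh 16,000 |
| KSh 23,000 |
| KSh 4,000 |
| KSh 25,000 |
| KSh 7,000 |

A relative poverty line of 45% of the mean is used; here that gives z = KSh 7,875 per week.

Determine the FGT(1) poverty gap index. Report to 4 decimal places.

0.1005

Poor units: KSh 4,000, KSh 7,000 (q = 2 of N = 6).
Relative gaps: (7875−4000)/7875 = 0.4921; (7875−7000)/7875 = 0.1111.
Σ = 0.603175. Dividing by the full population N = 6 gives P₁ = 0.1005.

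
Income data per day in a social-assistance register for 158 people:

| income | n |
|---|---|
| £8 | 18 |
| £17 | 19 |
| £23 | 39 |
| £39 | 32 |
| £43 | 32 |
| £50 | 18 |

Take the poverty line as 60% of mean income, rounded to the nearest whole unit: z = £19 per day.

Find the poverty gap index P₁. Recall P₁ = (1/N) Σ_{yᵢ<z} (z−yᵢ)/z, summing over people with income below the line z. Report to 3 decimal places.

0.079

Below the line: 18×£8, 19×£17 (q = 37 of N = 158).
Normalized shortfalls: (19−8)/19 = 0.5789 (×18); (19−17)/19 = 0.1053 (×19).
Σ = 12.421053. Dividing by the full population N = 158 gives P₁ = 0.079.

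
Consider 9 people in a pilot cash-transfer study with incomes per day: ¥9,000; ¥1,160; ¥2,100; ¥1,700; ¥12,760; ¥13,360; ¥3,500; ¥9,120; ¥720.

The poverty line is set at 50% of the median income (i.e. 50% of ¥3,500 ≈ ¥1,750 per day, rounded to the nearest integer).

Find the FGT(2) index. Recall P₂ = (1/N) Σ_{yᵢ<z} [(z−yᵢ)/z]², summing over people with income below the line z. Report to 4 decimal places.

0.0512

Below z: ¥720, ¥1,160, ¥1,700 (q = 3 of N = 9).
Relative gaps: (1750−720)/1750 = 0.5886; (1750−1160)/1750 = 0.3371; (1750−1700)/1750 = 0.0286.
Squared: 0.3464; 0.1137; 0.0008.
Sum = 0.460898; P₂ = 0.460898 / 9 = 0.0512.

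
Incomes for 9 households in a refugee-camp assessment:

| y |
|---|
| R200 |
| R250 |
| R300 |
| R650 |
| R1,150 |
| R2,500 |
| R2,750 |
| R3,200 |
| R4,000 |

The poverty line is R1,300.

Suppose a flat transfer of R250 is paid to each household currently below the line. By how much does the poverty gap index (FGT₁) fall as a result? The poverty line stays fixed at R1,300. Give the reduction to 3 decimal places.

Before: below the line — R200, R250, R300, R650, R1,150; poverty gap index (FGT₁) = 0.33761.
After the R250 transfer: below the line — R450, R500, R550, R900; poverty gap index (FGT₁) = 0.23932.
Reduction = 0.33761 − 0.23932 = 0.098.

0.098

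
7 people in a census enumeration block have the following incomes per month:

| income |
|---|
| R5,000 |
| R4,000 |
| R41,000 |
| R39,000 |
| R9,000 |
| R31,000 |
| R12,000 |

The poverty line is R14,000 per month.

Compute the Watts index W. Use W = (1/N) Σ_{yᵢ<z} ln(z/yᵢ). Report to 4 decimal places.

0.4112

Poor units: R4,000, R5,000, R9,000, R12,000 (q = 4 of N = 7).
Log shortfalls: ln(14000/4000) = 1.2528; ln(14000/5000) = 1.0296; ln(14000/9000) = 0.4418; ln(14000/12000) = 0.1542.
W = 2.878366 / 7 = 0.4112.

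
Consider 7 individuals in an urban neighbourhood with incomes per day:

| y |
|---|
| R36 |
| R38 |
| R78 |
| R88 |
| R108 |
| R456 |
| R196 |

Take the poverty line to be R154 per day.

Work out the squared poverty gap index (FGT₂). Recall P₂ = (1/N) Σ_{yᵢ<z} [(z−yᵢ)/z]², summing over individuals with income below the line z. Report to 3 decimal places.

0.239

Below the line: R36, R38, R78, R88, R108 (q = 5 of N = 7).
Relative gaps: (154−36)/154 = 0.7662; (154−38)/154 = 0.7532; (154−78)/154 = 0.4935; (154−88)/154 = 0.4286; (154−108)/154 = 0.2987.
Squared: 0.5871; 0.5674; 0.2435; 0.1837; 0.0892.
Sum = 1.670939; P₂ = 1.670939 / 7 = 0.239.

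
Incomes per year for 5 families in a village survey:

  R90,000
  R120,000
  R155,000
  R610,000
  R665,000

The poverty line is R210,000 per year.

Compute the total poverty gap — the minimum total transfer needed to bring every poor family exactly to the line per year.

R265,000

Below z: R90,000, R120,000, R155,000 (q = 3 of N = 5).
Individual gaps: 210000−90000 = 120000; 210000−120000 = 90000; 210000−155000 = 55000.
Aggregate gap = R265,000.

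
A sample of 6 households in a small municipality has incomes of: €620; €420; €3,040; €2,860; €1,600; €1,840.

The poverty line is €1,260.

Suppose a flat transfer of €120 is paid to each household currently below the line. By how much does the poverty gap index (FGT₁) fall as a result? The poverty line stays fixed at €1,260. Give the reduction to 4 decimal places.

0.0317

Before: below the line — €420, €620; poverty gap index (FGT₁) = 0.195767.
After the €120 transfer: below the line — €540, €740; poverty gap index (FGT₁) = 0.164021.
Reduction = 0.195767 − 0.164021 = 0.0317.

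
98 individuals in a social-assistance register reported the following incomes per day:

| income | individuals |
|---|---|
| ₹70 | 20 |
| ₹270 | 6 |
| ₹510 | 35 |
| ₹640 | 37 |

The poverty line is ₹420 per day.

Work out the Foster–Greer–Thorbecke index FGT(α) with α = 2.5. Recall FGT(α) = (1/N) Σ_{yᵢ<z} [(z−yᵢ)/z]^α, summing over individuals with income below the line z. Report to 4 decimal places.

Below z: 20×₹70, 6×₹270 (q = 26 of N = 98).
Normalized shortfalls: (420−70)/420 = 0.8333 (×20); (420−270)/420 = 0.3571 (×6).
Raised to α = 2.5: 0.63394 (×20); 0.07623 (×6).
Sum = 13.136121; FGT(2.5) = 13.136121 / 98 = 0.1340.

0.1340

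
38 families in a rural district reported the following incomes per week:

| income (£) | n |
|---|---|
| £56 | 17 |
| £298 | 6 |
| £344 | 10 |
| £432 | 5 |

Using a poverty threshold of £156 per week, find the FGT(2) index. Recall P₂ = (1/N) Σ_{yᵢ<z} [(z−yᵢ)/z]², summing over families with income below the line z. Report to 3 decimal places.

0.184

Below z: 17×£56 (q = 17 of N = 38).
Normalized shortfalls: (156−56)/156 = 0.6410 (×17).
Squared: 0.4109 (×17).
Sum = 6.985536; P₂ = 6.985536 / 38 = 0.184.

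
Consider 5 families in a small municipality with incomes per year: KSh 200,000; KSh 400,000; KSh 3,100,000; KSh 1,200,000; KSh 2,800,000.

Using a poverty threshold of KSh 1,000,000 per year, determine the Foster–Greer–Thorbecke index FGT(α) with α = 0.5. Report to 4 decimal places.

Incomes under z: KSh 200,000, KSh 400,000 (q = 2 of N = 5).
Gap ratios (z−y)/z: (1000000−200000)/1000000 = 0.8000; (1000000−400000)/1000000 = 0.6000.
Raised to α = 0.5: 0.89443; 0.77460.
Sum = 1.669024; FGT(0.5) = 1.669024 / 5 = 0.3338.

0.3338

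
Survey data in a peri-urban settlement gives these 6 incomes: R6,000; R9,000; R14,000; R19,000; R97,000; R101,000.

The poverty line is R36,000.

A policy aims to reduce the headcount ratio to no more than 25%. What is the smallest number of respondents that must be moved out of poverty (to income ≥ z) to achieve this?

3

4 of the 6 respondents are poor, so H = 4/6 = 0.667.
A headcount ratio of at most 25% allows at most ⌊0.25 × 6⌋ = 1 poor respondents.
So at least 4 − 1 = 3 must be lifted.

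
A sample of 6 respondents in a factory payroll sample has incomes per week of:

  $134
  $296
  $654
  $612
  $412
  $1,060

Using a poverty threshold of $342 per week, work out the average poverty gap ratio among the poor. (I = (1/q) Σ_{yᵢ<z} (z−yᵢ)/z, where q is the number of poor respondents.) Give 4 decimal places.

0.3713

Below z: $134, $296 (q = 2 of N = 6).
Shortfall ratios (z−y)/z: 0.6082, 0.1345; sum = 0.742690.
The income-gap ratio divides by q (the poor only): 0.742690 / 2 = 0.3713.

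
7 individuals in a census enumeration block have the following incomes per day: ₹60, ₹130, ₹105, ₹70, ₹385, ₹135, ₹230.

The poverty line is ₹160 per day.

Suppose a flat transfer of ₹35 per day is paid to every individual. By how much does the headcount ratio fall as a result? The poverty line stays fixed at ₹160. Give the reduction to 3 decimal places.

0.286

Before: below the line — ₹60, ₹70, ₹105, ₹130, ₹135; headcount ratio = 0.71429.
After the ₹35 transfer: below the line — ₹95, ₹105, ₹140; headcount ratio = 0.42857.
Reduction = 0.71429 − 0.42857 = 0.286.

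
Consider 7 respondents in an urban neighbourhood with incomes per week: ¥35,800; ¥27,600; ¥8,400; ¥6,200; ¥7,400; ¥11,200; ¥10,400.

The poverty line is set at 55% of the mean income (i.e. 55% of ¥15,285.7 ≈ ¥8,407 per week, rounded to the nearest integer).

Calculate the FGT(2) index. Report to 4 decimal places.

0.0119

Below z: ¥6,200, ¥7,400, ¥8,400 (q = 3 of N = 7).
Gap ratios (z−y)/z: (8407−6200)/8407 = 0.2625; (8407−7400)/8407 = 0.1198; (8407−8400)/8407 = 0.0008.
Squared: 0.0689; 0.0143; 0.0000.
Sum = 0.083265; P₂ = 0.083265 / 7 = 0.0119.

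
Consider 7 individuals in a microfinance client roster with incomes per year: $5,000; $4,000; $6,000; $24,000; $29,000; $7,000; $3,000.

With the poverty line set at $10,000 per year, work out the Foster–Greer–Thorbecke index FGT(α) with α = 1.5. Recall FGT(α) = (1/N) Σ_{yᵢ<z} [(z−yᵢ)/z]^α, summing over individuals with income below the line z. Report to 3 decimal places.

Poor units: $3,000, $4,000, $5,000, $6,000, $7,000 (q = 5 of N = 7).
Gap ratios (z−y)/z: (10000−3000)/10000 = 0.7000; (10000−4000)/10000 = 0.6000; (10000−5000)/10000 = 0.5000; (10000−6000)/10000 = 0.4000; (10000−7000)/10000 = 0.3000.
Raised to α = 1.5: 0.58566; 0.46476; 0.35355; 0.25298; 0.16432.
Sum = 1.821272; FGT(1.5) = 1.821272 / 7 = 0.260.

0.260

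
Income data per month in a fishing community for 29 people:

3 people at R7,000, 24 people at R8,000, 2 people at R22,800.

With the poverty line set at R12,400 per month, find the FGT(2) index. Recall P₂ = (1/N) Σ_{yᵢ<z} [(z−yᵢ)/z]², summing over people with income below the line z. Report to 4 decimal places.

0.1238

Poor units: 3×R7,000, 24×R8,000 (q = 27 of N = 29).
Shortfall ratios: (12400−7000)/12400 = 0.4355 (×3); (12400−8000)/12400 = 0.3548 (×24).
Squared: 0.1896 (×3); 0.1259 (×24).
Sum = 3.590791; P₂ = 3.590791 / 29 = 0.1238.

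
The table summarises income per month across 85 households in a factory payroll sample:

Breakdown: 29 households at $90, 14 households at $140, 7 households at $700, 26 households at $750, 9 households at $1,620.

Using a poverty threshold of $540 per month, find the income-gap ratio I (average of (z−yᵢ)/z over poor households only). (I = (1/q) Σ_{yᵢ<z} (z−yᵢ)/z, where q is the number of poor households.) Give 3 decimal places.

Below z: 29×$90, 14×$140 (q = 43 of N = 85).
Relative gaps: 0.8333 (×29), 0.7407 (×14); sum = 34.537037.
The income-gap ratio divides by q (the poor only): 34.537037 / 43 = 0.803.

0.803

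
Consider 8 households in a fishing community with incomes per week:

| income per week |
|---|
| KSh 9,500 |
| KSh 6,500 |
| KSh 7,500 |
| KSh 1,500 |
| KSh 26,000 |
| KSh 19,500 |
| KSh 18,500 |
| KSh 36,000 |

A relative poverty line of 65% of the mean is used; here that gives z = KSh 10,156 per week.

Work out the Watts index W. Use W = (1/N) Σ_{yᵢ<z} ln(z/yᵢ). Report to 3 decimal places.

Below z: KSh 1,500, KSh 6,500, KSh 7,500, KSh 9,500 (q = 4 of N = 8).
ln(z/y) terms: ln(10156/1500) = 1.9126; ln(10156/6500) = 0.4463; ln(10156/7500) = 0.3032; ln(10156/9500) = 0.0668.
W = 2.728797 / 8 = 0.341.

0.341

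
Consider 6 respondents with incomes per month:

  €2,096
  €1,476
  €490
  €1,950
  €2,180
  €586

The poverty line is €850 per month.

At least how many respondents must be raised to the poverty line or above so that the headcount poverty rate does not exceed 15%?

2 of the 6 respondents are poor, so H = 2/6 = 0.333.
A headcount ratio of at most 15% allows at most ⌊0.15 × 6⌋ = 0 poor respondents.
So at least 2 − 0 = 2 must be lifted.

2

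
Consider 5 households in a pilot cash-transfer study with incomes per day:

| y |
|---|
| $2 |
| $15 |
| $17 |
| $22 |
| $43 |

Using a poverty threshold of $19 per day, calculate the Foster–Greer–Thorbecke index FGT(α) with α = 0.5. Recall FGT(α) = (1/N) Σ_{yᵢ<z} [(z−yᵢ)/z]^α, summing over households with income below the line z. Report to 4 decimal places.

0.3458

Below z: $2, $15, $17 (q = 3 of N = 5).
Relative gaps: (19−2)/19 = 0.8947; (19−15)/19 = 0.2105; (19−17)/19 = 0.1053.
Raised to α = 0.5: 0.94591; 0.45883; 0.32444.
Sum = 1.729180; FGT(0.5) = 1.729180 / 5 = 0.3458.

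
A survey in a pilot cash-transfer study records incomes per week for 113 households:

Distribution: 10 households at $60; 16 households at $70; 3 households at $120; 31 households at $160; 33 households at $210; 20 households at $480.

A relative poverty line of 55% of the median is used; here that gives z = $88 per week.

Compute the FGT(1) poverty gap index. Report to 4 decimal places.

0.0571

Below z: 10×$60, 16×$70 (q = 26 of N = 113).
Shortfall ratios: (88−60)/88 = 0.3182 (×10); (88−70)/88 = 0.2045 (×16).
Sum of shortfalls = 6.454545; P₁ averages over all N: 6.454545 / 113 = 0.0571.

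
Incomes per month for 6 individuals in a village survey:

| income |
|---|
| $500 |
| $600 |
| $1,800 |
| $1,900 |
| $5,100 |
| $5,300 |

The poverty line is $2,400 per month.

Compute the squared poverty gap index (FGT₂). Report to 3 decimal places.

Below z: $500, $600, $1,800, $1,900 (q = 4 of N = 6).
Relative gaps: (2400−500)/2400 = 0.7917; (2400−600)/2400 = 0.7500; (2400−1800)/2400 = 0.2500; (2400−1900)/2400 = 0.2083.
Squared: 0.6267; 0.5625; 0.0625; 0.0434.
Sum = 1.295139; P₂ = 1.295139 / 6 = 0.216.

0.216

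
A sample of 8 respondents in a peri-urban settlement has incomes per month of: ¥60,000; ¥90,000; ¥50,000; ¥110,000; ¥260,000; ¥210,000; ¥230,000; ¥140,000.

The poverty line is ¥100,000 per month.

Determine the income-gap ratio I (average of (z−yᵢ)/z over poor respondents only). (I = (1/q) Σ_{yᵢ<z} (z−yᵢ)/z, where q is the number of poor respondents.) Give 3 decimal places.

Below z: ¥50,000, ¥60,000, ¥90,000 (q = 3 of N = 8).
Shortfall ratios (z−y)/z: 0.5000, 0.4000, 0.1000; sum = 1.000000.
The income-gap ratio divides by q (the poor only): 1.000000 / 3 = 0.333.

0.333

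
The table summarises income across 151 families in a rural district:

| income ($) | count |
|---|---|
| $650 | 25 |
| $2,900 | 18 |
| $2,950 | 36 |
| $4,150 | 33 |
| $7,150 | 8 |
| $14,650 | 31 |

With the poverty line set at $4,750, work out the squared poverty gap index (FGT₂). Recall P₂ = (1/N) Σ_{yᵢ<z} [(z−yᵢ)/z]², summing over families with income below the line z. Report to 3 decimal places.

0.179

Poor units: 25×$650, 18×$2,900, 36×$2,950, 33×$4,150 (q = 112 of N = 151).
Normalized shortfalls: (4750−650)/4750 = 0.8632 (×25); (4750−2900)/4750 = 0.3895 (×18); (4750−2950)/4750 = 0.3789 (×36); (4750−4150)/4750 = 0.1263 (×33).
Squared: 0.7450 (×25); 0.1517 (×18); 0.1436 (×36); 0.0160 (×33).
Sum = 27.052632; P₂ = 27.052632 / 151 = 0.179.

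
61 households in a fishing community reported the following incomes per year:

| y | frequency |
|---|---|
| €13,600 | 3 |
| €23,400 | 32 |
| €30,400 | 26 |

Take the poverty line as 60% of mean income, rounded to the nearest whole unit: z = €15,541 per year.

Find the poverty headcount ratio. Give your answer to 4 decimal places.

3 of the 61 households have income below €15,541.
H = 3/61 = 0.0492.

0.0492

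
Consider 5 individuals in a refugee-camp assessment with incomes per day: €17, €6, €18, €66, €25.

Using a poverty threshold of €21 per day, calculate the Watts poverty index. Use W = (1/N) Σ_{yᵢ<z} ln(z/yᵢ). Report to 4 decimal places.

Incomes under z: €6, €17, €18 (q = 3 of N = 5).
Log shortfalls: ln(21/6) = 1.2528; ln(21/17) = 0.2113; ln(21/18) = 0.1542.
W = 1.618223 / 5 = 0.3236.

0.3236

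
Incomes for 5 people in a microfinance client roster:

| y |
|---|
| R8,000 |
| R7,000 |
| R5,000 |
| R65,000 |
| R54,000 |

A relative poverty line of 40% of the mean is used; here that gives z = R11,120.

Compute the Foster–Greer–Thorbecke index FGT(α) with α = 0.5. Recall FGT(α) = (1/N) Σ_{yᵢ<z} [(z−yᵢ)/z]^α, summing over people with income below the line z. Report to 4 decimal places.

Below z: R5,000, R7,000, R8,000 (q = 3 of N = 5).
Gap ratios (z−y)/z: (11120−5000)/11120 = 0.5504; (11120−7000)/11120 = 0.3705; (11120−8000)/11120 = 0.2806.
Raised to α = 0.5: 0.74186; 0.60869; 0.52969.
Sum = 1.880246; FGT(0.5) = 1.880246 / 5 = 0.3760.

0.3760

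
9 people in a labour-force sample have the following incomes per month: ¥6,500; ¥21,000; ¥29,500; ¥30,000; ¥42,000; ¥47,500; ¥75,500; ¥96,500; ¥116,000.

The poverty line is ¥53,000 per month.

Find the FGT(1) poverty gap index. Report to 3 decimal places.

Below z: ¥6,500, ¥21,000, ¥29,500, ¥30,000, ¥42,000, ¥47,500 (q = 6 of N = 9).
Normalized shortfalls: (53000−6500)/53000 = 0.8774; (53000−21000)/53000 = 0.6038; (53000−29500)/53000 = 0.4434; (53000−30000)/53000 = 0.4340; (53000−42000)/53000 = 0.2075; (53000−47500)/53000 = 0.1038.
Sum of shortfalls = 2.669811; P₁ averages over all N: 2.669811 / 9 = 0.297.

0.297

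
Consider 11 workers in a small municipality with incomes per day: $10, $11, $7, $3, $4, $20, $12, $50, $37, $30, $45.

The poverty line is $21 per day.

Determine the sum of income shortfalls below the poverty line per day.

Poor units: $3, $4, $7, $10, $11, $12, $20 (q = 7 of N = 11).
Individual gaps: 21−3 = 18; 21−4 = 17; 21−7 = 14; 21−10 = 11; 21−11 = 10; 21−12 = 9; 21−20 = 1.
Aggregate gap = $80.

$80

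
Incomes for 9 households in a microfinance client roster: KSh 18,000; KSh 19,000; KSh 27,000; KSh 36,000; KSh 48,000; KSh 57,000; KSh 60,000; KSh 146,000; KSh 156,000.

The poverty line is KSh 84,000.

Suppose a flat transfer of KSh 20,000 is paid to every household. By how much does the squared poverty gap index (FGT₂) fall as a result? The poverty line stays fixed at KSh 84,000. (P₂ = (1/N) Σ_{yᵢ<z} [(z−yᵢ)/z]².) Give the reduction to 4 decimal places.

0.1594

Before: below the line — KSh 18,000, KSh 19,000, KSh 27,000, KSh 36,000, KSh 48,000, KSh 57,000, KSh 60,000; squared poverty gap index (FGT₂) = 0.263527.
After the KSh 20,000 transfer: below the line — KSh 38,000, KSh 39,000, KSh 47,000, KSh 56,000, KSh 68,000, KSh 77,000, KSh 80,000; squared poverty gap index (FGT₂) = 0.104167.
Reduction = 0.263527 − 0.104167 = 0.1594.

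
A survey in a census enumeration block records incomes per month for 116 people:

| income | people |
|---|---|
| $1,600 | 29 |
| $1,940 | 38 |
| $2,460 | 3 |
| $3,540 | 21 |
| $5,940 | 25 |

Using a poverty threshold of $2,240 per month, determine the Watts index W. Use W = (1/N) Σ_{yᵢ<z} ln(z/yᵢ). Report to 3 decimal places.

0.131

Below z: 29×$1,600, 38×$1,940 (q = 67 of N = 116).
Log shortfalls: ln(2240/1600) = 0.3365 (×29); ln(2240/1940) = 0.1438 (×38).
W = 15.221635 / 116 = 0.131.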